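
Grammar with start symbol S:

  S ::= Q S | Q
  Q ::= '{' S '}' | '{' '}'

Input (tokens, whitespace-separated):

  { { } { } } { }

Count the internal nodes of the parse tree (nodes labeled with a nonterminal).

8

[S [Q { [S [Q { }] [S [Q { }]]] }] [S [Q { }]]]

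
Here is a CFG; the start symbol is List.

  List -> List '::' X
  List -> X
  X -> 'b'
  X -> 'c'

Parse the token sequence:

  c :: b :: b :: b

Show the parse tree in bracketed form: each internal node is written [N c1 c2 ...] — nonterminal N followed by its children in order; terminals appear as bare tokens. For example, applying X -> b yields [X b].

List
List :: X
List :: X :: X
List :: X :: X :: X
X :: X :: X :: X
c :: X :: X :: X
c :: b :: X :: X
c :: b :: b :: X
c :: b :: b :: b

[List [List [List [List [X c]] :: [X b]] :: [X b]] :: [X b]]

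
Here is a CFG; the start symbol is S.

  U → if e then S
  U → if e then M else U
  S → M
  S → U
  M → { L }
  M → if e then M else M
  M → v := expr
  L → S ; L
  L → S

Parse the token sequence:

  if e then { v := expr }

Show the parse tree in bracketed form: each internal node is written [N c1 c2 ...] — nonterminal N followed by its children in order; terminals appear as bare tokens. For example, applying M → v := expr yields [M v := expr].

[S [U if e then [S [M { [L [S [M v := expr]]] }]]]]

S
U
if e then S
if e then M
if e then { L }
if e then { S }
if e then { M }
if e then { v := expr }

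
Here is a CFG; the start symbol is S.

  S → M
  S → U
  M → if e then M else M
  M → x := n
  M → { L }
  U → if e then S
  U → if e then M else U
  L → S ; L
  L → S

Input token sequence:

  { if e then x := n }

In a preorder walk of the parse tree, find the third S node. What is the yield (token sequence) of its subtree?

[S [M { [L [S [U if e then [S [M x := n]]]]] }]]

x := n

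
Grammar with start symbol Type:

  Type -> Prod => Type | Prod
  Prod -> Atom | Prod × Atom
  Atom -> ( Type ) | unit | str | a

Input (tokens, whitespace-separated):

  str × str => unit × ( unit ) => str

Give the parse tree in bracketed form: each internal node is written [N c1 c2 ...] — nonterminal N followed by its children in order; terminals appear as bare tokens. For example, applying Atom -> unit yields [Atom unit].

[Type [Prod [Prod [Atom str]] × [Atom str]] => [Type [Prod [Prod [Atom unit]] × [Atom ( [Type [Prod [Atom unit]]] )]] => [Type [Prod [Atom str]]]]]

Type
Prod => Type
Prod × Atom => Type
Atom × Atom => Type
str × Atom => Type
str × str => Type
str × str => Prod => Type
str × str => Prod × Atom => Type
str × str => Atom × Atom => Type
str × str => unit × Atom => Type
str × str => unit × ( Type ) => Type
str × str => unit × ( Prod ) => Type
str × str => unit × ( Atom ) => Type
str × str => unit × ( unit ) => Type
str × str => unit × ( unit ) => Prod
str × str => unit × ( unit ) => Atom
str × str => unit × ( unit ) => str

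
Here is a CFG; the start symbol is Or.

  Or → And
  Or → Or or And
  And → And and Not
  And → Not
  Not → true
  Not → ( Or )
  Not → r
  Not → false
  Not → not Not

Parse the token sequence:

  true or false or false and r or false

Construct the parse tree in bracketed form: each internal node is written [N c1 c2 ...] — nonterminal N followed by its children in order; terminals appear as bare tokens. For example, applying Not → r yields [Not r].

Or
Or or And
Or or And or And
Or or And or And or And
And or And or And or And
Not or And or And or And
true or And or And or And
true or Not or And or And
true or false or And or And
true or false or And and Not or And
true or false or Not and Not or And
true or false or false and Not or And
true or false or false and r or And
true or false or false and r or Not
true or false or false and r or false

[Or [Or [Or [Or [And [Not true]]] or [And [Not false]]] or [And [And [Not false]] and [Not r]]] or [And [Not false]]]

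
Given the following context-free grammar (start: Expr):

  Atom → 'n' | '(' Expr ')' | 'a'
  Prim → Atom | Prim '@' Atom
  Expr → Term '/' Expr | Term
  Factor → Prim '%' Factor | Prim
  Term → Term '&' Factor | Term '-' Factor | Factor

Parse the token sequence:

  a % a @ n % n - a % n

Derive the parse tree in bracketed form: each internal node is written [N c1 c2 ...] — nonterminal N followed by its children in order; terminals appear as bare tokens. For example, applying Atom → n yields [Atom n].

[Expr [Term [Term [Factor [Prim [Atom a]] % [Factor [Prim [Prim [Atom a]] @ [Atom n]] % [Factor [Prim [Atom n]]]]]] - [Factor [Prim [Atom a]] % [Factor [Prim [Atom n]]]]]]

Expr
Term
Term - Factor
Factor - Factor
Prim % Factor - Factor
Atom % Factor - Factor
a % Factor - Factor
a % Prim % Factor - Factor
a % Prim @ Atom % Factor - Factor
a % Atom @ Atom % Factor - Factor
a % a @ Atom % Factor - Factor
a % a @ n % Factor - Factor
a % a @ n % Prim - Factor
a % a @ n % Atom - Factor
a % a @ n % n - Factor
a % a @ n % n - Prim % Factor
a % a @ n % n - Atom % Factor
a % a @ n % n - a % Factor
a % a @ n % n - a % Prim
a % a @ n % n - a % Atom
a % a @ n % n - a % n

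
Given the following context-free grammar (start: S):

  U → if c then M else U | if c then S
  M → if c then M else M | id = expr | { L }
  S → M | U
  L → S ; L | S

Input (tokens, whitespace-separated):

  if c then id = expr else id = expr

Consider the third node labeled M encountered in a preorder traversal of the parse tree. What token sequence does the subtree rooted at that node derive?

id = expr

[S [M if c then [M id = expr] else [M id = expr]]]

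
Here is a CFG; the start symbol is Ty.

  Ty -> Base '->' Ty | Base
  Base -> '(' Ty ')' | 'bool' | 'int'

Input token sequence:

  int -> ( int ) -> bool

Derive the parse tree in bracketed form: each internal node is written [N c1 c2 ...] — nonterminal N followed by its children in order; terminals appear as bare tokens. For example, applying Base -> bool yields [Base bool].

Ty
Base -> Ty
int -> Ty
int -> Base -> Ty
int -> ( Ty ) -> Ty
int -> ( Base ) -> Ty
int -> ( int ) -> Ty
int -> ( int ) -> Base
int -> ( int ) -> bool

[Ty [Base int] -> [Ty [Base ( [Ty [Base int]] )] -> [Ty [Base bool]]]]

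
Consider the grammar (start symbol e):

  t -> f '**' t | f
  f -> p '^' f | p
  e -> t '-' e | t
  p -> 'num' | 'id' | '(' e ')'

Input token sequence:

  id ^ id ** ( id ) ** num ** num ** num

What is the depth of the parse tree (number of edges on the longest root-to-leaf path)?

[e [t [f [p id] ^ [f [p id]]] ** [t [f [p ( [e [t [f [p id]]]] )]] ** [t [f [p num]] ** [t [f [p num]] ** [t [f [p num]]]]]]]]

9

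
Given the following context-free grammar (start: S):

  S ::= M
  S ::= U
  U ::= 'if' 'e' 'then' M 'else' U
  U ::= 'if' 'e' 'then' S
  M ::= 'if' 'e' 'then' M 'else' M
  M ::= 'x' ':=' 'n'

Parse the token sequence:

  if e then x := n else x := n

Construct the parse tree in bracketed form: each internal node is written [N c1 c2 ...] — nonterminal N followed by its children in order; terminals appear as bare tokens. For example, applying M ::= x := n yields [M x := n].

S
M
if e then M else M
if e then x := n else M
if e then x := n else x := n

[S [M if e then [M x := n] else [M x := n]]]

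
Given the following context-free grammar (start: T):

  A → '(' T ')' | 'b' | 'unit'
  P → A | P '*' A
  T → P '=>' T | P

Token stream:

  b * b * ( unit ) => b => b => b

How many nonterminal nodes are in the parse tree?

19

[T [P [P [P [A b]] * [A b]] * [A ( [T [P [A unit]]] )]] => [T [P [A b]] => [T [P [A b]] => [T [P [A b]]]]]]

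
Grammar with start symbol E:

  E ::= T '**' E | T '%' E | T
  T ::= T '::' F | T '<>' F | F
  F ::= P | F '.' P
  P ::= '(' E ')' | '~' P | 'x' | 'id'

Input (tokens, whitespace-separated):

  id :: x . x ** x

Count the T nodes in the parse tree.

[E [T [T [F [P id]]] :: [F [F [P x]] . [P x]]] ** [E [T [F [P x]]]]]

3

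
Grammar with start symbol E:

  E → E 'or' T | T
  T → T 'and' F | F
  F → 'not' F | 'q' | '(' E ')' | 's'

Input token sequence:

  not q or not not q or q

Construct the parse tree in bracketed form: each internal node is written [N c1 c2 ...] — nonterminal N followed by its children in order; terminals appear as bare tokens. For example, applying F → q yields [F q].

[E [E [E [T [F not [F q]]]] or [T [F not [F not [F q]]]]] or [T [F q]]]

E
E or T
E or T or T
T or T or T
F or T or T
not F or T or T
not q or T or T
not q or F or T
not q or not F or T
not q or not not F or T
not q or not not q or T
not q or not not q or F
not q or not not q or q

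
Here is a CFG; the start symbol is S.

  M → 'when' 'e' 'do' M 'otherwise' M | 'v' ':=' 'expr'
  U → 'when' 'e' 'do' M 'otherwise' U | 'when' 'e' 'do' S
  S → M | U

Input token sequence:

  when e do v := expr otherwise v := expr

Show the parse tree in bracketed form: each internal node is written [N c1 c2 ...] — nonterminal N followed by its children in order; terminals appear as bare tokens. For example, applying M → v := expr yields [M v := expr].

[S [M when e do [M v := expr] otherwise [M v := expr]]]

S
M
when e do M otherwise M
when e do v := expr otherwise M
when e do v := expr otherwise v := expr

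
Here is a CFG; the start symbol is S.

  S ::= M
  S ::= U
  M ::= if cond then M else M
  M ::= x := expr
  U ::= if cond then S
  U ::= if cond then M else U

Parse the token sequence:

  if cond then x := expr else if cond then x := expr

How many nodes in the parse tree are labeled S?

[S [U if cond then [M x := expr] else [U if cond then [S [M x := expr]]]]]

2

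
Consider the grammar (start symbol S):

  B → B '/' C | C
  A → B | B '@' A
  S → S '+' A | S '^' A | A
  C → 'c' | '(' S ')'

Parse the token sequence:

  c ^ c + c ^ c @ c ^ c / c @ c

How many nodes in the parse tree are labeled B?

8

[S [S [S [S [S [A [B [C c]]]] ^ [A [B [C c]]]] + [A [B [C c]]]] ^ [A [B [C c]] @ [A [B [C c]]]]] ^ [A [B [B [C c]] / [C c]] @ [A [B [C c]]]]]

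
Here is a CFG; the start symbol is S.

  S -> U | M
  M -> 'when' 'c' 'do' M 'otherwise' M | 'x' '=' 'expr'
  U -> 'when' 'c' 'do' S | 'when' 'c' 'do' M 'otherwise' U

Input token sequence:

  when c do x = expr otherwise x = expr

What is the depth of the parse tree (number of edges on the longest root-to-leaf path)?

[S [M when c do [M x = expr] otherwise [M x = expr]]]

3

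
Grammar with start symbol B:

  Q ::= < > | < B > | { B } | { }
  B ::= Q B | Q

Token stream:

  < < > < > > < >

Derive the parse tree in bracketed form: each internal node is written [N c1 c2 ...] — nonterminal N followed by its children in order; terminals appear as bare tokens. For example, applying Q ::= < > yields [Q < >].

B
Q B
< B > B
< Q B > B
< < > B > B
< < > Q > B
< < > < > > B
< < > < > > Q
< < > < > > < >

[B [Q < [B [Q < >] [B [Q < >]]] >] [B [Q < >]]]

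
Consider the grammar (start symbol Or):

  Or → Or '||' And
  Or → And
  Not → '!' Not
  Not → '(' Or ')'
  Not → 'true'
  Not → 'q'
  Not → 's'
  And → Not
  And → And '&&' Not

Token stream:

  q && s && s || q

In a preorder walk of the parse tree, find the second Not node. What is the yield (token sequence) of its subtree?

s

[Or [Or [And [And [And [Not q]] && [Not s]] && [Not s]]] || [And [Not q]]]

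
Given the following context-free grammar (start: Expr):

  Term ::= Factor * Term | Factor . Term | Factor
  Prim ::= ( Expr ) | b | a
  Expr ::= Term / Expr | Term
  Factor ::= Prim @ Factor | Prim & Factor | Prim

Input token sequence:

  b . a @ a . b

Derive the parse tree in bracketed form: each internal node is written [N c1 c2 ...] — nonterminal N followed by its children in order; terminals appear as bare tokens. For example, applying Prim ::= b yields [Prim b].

Expr
Term
Factor . Term
Prim . Term
b . Term
b . Factor . Term
b . Prim @ Factor . Term
b . a @ Factor . Term
b . a @ Prim . Term
b . a @ a . Term
b . a @ a . Factor
b . a @ a . Prim
b . a @ a . b

[Expr [Term [Factor [Prim b]] . [Term [Factor [Prim a] @ [Factor [Prim a]]] . [Term [Factor [Prim b]]]]]]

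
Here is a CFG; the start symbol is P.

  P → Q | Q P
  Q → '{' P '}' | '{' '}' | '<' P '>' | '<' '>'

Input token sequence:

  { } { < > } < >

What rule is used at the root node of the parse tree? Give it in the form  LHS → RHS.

[P [Q { }] [P [Q { [P [Q < >]] }] [P [Q < >]]]]

P → Q P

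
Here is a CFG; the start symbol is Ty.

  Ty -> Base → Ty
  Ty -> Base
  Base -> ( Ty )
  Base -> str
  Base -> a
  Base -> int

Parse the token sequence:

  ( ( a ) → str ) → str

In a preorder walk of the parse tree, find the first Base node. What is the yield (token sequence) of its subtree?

[Ty [Base ( [Ty [Base ( [Ty [Base a]] )] → [Ty [Base str]]] )] → [Ty [Base str]]]

( ( a ) → str )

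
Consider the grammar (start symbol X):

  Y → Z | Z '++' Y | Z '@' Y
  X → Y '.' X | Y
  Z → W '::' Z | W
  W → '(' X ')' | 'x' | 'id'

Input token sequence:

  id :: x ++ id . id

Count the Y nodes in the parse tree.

[X [Y [Z [W id] :: [Z [W x]]] ++ [Y [Z [W id]]]] . [X [Y [Z [W id]]]]]

3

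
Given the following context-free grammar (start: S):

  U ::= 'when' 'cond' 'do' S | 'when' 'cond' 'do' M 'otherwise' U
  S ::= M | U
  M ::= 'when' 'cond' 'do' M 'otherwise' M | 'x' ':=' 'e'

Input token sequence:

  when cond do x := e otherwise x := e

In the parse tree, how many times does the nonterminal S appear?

[S [M when cond do [M x := e] otherwise [M x := e]]]

1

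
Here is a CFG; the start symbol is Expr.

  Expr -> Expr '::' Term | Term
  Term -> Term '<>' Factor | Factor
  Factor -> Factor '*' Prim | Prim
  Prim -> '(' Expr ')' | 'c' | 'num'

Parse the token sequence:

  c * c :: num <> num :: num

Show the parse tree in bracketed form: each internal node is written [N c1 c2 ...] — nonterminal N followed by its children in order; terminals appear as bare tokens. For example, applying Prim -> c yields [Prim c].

[Expr [Expr [Expr [Term [Factor [Factor [Prim c]] * [Prim c]]]] :: [Term [Term [Factor [Prim num]]] <> [Factor [Prim num]]]] :: [Term [Factor [Prim num]]]]

Expr
Expr :: Term
Expr :: Term :: Term
Term :: Term :: Term
Factor :: Term :: Term
Factor * Prim :: Term :: Term
Prim * Prim :: Term :: Term
c * Prim :: Term :: Term
c * c :: Term :: Term
c * c :: Term <> Factor :: Term
c * c :: Factor <> Factor :: Term
c * c :: Prim <> Factor :: Term
c * c :: num <> Factor :: Term
c * c :: num <> Prim :: Term
c * c :: num <> num :: Term
c * c :: num <> num :: Factor
c * c :: num <> num :: Prim
c * c :: num <> num :: num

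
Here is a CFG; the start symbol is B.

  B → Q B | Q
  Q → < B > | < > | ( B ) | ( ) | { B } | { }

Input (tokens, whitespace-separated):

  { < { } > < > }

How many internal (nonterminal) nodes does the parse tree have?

8

[B [Q { [B [Q < [B [Q { }]] >] [B [Q < >]]] }]]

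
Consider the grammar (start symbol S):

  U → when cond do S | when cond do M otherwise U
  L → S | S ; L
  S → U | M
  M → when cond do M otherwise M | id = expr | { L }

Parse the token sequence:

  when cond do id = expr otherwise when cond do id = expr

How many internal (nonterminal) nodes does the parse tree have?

[S [U when cond do [M id = expr] otherwise [U when cond do [S [M id = expr]]]]]

6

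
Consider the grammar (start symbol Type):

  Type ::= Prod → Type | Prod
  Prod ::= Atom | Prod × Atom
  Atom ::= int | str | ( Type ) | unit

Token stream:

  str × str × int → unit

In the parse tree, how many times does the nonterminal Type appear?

[Type [Prod [Prod [Prod [Atom str]] × [Atom str]] × [Atom int]] → [Type [Prod [Atom unit]]]]

2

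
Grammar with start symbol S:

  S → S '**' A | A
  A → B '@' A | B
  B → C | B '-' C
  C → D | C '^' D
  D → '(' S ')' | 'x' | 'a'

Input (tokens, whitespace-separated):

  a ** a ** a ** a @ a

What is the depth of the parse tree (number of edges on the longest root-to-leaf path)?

8

[S [S [S [S [A [B [C [D a]]]]] ** [A [B [C [D a]]]]] ** [A [B [C [D a]]]]] ** [A [B [C [D a]]] @ [A [B [C [D a]]]]]]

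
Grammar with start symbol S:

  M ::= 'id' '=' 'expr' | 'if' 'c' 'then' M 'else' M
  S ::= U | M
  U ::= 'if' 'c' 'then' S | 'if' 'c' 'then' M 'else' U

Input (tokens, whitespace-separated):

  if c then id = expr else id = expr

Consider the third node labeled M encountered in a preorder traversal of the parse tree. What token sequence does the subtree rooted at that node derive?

id = expr

[S [M if c then [M id = expr] else [M id = expr]]]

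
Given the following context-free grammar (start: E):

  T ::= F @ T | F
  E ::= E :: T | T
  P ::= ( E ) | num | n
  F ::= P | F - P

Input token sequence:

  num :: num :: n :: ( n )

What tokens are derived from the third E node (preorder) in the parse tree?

num :: num

[E [E [E [E [T [F [P num]]]] :: [T [F [P num]]]] :: [T [F [P n]]]] :: [T [F [P ( [E [T [F [P n]]]] )]]]]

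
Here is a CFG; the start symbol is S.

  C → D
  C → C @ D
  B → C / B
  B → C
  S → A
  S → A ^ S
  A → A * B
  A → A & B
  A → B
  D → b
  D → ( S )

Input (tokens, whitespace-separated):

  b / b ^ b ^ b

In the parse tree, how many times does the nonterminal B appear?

4

[S [A [B [C [D b]] / [B [C [D b]]]]] ^ [S [A [B [C [D b]]]] ^ [S [A [B [C [D b]]]]]]]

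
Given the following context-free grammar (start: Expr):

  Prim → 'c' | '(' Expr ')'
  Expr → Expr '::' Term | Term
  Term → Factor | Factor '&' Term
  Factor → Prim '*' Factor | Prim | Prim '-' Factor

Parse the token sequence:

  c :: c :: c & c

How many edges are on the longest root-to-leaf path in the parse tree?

6

[Expr [Expr [Expr [Term [Factor [Prim c]]]] :: [Term [Factor [Prim c]]]] :: [Term [Factor [Prim c]] & [Term [Factor [Prim c]]]]]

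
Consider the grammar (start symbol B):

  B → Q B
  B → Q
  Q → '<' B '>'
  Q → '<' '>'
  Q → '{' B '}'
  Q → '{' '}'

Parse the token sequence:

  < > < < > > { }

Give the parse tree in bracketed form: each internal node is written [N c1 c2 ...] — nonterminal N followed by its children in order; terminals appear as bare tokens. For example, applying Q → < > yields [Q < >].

[B [Q < >] [B [Q < [B [Q < >]] >] [B [Q { }]]]]

B
Q B
< > B
< > Q B
< > < B > B
< > < Q > B
< > < < > > B
< > < < > > Q
< > < < > > { }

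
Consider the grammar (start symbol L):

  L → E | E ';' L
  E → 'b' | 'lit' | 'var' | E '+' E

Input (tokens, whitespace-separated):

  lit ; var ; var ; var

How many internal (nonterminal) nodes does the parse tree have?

8

[L [E lit] ; [L [E var] ; [L [E var] ; [L [E var]]]]]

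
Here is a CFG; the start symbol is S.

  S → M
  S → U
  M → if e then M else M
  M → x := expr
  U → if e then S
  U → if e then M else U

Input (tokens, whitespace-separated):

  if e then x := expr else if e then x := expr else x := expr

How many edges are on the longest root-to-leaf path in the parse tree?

[S [M if e then [M x := expr] else [M if e then [M x := expr] else [M x := expr]]]]

4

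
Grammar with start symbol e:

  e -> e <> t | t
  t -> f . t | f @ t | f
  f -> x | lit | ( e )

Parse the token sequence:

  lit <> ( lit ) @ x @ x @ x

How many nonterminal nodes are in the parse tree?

[e [e [t [f lit]]] <> [t [f ( [e [t [f lit]]] )] @ [t [f x] @ [t [f x] @ [t [f x]]]]]]

15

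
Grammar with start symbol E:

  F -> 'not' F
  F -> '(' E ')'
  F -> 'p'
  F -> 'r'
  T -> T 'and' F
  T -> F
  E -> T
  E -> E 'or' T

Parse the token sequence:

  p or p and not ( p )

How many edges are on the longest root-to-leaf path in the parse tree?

7

[E [E [T [F p]]] or [T [T [F p]] and [F not [F ( [E [T [F p]]] )]]]]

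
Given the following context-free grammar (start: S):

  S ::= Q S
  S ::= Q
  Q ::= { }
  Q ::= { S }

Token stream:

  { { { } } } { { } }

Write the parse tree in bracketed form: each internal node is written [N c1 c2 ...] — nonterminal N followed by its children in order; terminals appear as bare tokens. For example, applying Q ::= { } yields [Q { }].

S
Q S
{ S } S
{ Q } S
{ { S } } S
{ { Q } } S
{ { { } } } S
{ { { } } } Q
{ { { } } } { S }
{ { { } } } { Q }
{ { { } } } { { } }

[S [Q { [S [Q { [S [Q { }]] }]] }] [S [Q { [S [Q { }]] }]]]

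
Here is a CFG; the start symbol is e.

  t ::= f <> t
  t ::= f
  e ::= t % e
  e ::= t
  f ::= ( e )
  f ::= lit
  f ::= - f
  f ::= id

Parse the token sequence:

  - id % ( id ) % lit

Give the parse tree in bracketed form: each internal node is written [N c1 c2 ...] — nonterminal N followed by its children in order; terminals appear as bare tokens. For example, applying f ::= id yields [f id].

e
t % e
f % e
- f % e
- id % e
- id % t % e
- id % f % e
- id % ( e ) % e
- id % ( t ) % e
- id % ( f ) % e
- id % ( id ) % e
- id % ( id ) % t
- id % ( id ) % f
- id % ( id ) % lit

[e [t [f - [f id]]] % [e [t [f ( [e [t [f id]]] )]] % [e [t [f lit]]]]]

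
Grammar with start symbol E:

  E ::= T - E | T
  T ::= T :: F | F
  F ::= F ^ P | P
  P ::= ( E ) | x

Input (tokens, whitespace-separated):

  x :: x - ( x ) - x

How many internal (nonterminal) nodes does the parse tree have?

[E [T [T [F [P x]]] :: [F [P x]]] - [E [T [F [P ( [E [T [F [P x]]]] )]]] - [E [T [F [P x]]]]]]

19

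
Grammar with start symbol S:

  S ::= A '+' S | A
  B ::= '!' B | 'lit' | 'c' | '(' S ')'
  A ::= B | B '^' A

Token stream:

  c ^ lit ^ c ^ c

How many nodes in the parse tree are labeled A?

[S [A [B c] ^ [A [B lit] ^ [A [B c] ^ [A [B c]]]]]]

4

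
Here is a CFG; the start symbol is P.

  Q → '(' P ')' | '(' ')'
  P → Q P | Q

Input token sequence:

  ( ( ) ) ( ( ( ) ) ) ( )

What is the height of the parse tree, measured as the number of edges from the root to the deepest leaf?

7

[P [Q ( [P [Q ( )]] )] [P [Q ( [P [Q ( [P [Q ( )]] )]] )] [P [Q ( )]]]]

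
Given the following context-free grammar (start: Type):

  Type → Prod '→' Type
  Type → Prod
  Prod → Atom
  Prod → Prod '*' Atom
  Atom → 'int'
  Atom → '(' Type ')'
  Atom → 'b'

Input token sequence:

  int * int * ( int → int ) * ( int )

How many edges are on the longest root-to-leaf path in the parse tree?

8

[Type [Prod [Prod [Prod [Prod [Atom int]] * [Atom int]] * [Atom ( [Type [Prod [Atom int]] → [Type [Prod [Atom int]]]] )]] * [Atom ( [Type [Prod [Atom int]]] )]]]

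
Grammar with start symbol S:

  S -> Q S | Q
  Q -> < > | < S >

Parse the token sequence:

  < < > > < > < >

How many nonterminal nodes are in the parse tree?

8

[S [Q < [S [Q < >]] >] [S [Q < >] [S [Q < >]]]]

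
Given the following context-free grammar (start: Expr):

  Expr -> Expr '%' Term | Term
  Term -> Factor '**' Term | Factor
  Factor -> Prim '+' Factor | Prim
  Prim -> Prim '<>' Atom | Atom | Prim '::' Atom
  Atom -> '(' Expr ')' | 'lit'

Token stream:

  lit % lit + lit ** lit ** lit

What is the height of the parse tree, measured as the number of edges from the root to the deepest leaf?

[Expr [Expr [Term [Factor [Prim [Atom lit]]]]] % [Term [Factor [Prim [Atom lit]] + [Factor [Prim [Atom lit]]]] ** [Term [Factor [Prim [Atom lit]]] ** [Term [Factor [Prim [Atom lit]]]]]]]

7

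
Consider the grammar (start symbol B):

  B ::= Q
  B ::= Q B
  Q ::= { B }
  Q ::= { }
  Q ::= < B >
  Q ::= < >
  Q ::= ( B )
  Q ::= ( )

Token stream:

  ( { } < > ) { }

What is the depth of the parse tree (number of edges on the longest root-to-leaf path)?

5

[B [Q ( [B [Q { }] [B [Q < >]]] )] [B [Q { }]]]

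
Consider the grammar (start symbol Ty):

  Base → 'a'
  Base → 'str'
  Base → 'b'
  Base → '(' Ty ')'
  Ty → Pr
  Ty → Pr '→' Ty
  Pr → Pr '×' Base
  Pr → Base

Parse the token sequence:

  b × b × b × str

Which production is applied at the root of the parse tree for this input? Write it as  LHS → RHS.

Ty → Pr

[Ty [Pr [Pr [Pr [Pr [Base b]] × [Base b]] × [Base b]] × [Base str]]]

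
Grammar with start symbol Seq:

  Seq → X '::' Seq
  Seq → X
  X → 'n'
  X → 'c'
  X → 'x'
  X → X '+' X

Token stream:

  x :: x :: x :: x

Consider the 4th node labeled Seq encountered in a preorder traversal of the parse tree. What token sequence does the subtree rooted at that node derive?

[Seq [X x] :: [Seq [X x] :: [Seq [X x] :: [Seq [X x]]]]]

x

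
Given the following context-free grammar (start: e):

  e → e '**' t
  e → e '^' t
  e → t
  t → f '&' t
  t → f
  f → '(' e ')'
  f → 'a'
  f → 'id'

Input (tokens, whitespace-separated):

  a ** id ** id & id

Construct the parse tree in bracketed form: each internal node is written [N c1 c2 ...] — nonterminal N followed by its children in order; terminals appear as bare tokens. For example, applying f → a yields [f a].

e
e ** t
e ** t ** t
t ** t ** t
f ** t ** t
a ** t ** t
a ** f ** t
a ** id ** t
a ** id ** f & t
a ** id ** id & t
a ** id ** id & f
a ** id ** id & id

[e [e [e [t [f a]]] ** [t [f id]]] ** [t [f id] & [t [f id]]]]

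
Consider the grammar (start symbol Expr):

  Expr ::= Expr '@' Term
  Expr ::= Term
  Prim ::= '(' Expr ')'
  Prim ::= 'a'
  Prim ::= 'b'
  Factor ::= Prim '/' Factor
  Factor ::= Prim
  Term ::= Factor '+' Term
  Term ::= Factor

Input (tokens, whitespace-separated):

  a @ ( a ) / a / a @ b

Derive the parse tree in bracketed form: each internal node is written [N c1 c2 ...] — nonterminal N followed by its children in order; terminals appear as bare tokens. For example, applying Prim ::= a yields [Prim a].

[Expr [Expr [Expr [Term [Factor [Prim a]]]] @ [Term [Factor [Prim ( [Expr [Term [Factor [Prim a]]]] )] / [Factor [Prim a] / [Factor [Prim a]]]]]] @ [Term [Factor [Prim b]]]]

Expr
Expr @ Term
Expr @ Term @ Term
Term @ Term @ Term
Factor @ Term @ Term
Prim @ Term @ Term
a @ Term @ Term
a @ Factor @ Term
a @ Prim / Factor @ Term
a @ ( Expr ) / Factor @ Term
a @ ( Term ) / Factor @ Term
a @ ( Factor ) / Factor @ Term
a @ ( Prim ) / Factor @ Term
a @ ( a ) / Factor @ Term
a @ ( a ) / Prim / Factor @ Term
a @ ( a ) / a / Factor @ Term
a @ ( a ) / a / Prim @ Term
a @ ( a ) / a / a @ Term
a @ ( a ) / a / a @ Factor
a @ ( a ) / a / a @ Prim
a @ ( a ) / a / a @ b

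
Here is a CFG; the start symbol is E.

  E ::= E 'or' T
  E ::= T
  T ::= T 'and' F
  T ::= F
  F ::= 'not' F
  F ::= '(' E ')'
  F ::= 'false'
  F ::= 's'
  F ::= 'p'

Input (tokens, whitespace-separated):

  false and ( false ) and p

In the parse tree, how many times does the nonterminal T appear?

[E [T [T [T [F false]] and [F ( [E [T [F false]]] )]] and [F p]]]

4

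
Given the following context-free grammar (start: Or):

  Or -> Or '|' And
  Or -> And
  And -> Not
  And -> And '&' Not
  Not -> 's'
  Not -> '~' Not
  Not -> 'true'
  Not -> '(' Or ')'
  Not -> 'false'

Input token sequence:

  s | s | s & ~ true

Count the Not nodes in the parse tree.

5

[Or [Or [Or [And [Not s]]] | [And [Not s]]] | [And [And [Not s]] & [Not ~ [Not true]]]]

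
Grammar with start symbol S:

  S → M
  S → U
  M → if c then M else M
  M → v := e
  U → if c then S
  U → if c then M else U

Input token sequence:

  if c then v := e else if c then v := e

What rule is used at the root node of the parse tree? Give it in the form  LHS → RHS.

S → U

[S [U if c then [M v := e] else [U if c then [S [M v := e]]]]]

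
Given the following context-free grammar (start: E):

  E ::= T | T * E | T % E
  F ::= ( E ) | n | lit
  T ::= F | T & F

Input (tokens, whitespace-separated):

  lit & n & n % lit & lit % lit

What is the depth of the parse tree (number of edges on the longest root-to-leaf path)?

5

[E [T [T [T [F lit]] & [F n]] & [F n]] % [E [T [T [F lit]] & [F lit]] % [E [T [F lit]]]]]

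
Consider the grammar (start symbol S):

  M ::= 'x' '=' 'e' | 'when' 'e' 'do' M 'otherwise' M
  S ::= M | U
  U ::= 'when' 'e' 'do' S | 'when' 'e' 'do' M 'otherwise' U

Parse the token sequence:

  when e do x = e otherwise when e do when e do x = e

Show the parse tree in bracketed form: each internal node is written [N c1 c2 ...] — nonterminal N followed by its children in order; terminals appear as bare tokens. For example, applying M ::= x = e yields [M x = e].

[S [U when e do [M x = e] otherwise [U when e do [S [U when e do [S [M x = e]]]]]]]

S
U
when e do M otherwise U
when e do x = e otherwise U
when e do x = e otherwise when e do S
when e do x = e otherwise when e do U
when e do x = e otherwise when e do when e do S
when e do x = e otherwise when e do when e do M
when e do x = e otherwise when e do when e do x = e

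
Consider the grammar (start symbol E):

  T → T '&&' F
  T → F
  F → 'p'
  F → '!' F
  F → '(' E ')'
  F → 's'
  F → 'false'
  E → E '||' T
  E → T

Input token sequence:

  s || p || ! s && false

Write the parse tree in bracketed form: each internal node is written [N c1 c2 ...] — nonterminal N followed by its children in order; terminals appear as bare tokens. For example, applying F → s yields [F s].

E
E || T
E || T || T
T || T || T
F || T || T
s || T || T
s || F || T
s || p || T
s || p || T && F
s || p || F && F
s || p || ! F && F
s || p || ! s && F
s || p || ! s && false

[E [E [E [T [F s]]] || [T [F p]]] || [T [T [F ! [F s]]] && [F false]]]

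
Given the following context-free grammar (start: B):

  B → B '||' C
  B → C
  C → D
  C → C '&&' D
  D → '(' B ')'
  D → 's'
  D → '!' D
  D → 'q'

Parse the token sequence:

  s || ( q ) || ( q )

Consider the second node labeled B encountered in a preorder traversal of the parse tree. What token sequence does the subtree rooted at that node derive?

[B [B [B [C [D s]]] || [C [D ( [B [C [D q]]] )]]] || [C [D ( [B [C [D q]]] )]]]

s || ( q )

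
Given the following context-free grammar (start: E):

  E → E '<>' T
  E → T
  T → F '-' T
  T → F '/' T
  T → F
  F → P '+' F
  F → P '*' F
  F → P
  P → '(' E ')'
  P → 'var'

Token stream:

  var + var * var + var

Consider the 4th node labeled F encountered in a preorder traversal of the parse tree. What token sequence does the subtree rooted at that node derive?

var

[E [T [F [P var] + [F [P var] * [F [P var] + [F [P var]]]]]]]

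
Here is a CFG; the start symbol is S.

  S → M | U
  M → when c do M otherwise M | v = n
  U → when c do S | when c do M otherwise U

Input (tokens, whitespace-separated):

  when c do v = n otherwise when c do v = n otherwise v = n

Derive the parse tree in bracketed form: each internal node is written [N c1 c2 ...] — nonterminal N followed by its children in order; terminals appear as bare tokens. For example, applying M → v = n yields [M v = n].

S
M
when c do M otherwise M
when c do v = n otherwise M
when c do v = n otherwise when c do M otherwise M
when c do v = n otherwise when c do v = n otherwise M
when c do v = n otherwise when c do v = n otherwise v = n

[S [M when c do [M v = n] otherwise [M when c do [M v = n] otherwise [M v = n]]]]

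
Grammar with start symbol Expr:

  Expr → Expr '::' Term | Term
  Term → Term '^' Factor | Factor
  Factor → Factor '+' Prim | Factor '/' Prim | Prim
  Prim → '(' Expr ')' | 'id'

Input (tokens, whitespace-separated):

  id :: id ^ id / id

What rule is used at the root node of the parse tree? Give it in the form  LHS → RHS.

[Expr [Expr [Term [Factor [Prim id]]]] :: [Term [Term [Factor [Prim id]]] ^ [Factor [Factor [Prim id]] / [Prim id]]]]

Expr → Expr '::' Term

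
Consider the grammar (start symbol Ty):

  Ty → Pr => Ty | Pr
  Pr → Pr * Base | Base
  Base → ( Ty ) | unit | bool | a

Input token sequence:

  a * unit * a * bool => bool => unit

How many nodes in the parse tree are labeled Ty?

[Ty [Pr [Pr [Pr [Pr [Base a]] * [Base unit]] * [Base a]] * [Base bool]] => [Ty [Pr [Base bool]] => [Ty [Pr [Base unit]]]]]

3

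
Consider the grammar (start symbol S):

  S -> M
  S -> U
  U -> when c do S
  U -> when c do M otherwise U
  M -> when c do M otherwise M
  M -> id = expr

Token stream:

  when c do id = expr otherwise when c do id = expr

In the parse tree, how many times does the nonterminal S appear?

2

[S [U when c do [M id = expr] otherwise [U when c do [S [M id = expr]]]]]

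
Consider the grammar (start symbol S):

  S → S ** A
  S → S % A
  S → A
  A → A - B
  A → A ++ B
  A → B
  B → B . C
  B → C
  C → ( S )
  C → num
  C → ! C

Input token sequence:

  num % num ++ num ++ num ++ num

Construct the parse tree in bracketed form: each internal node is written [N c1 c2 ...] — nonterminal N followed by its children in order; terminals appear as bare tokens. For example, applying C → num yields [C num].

[S [S [A [B [C num]]]] % [A [A [A [A [B [C num]]] ++ [B [C num]]] ++ [B [C num]]] ++ [B [C num]]]]

S
S % A
A % A
B % A
C % A
num % A
num % A ++ B
num % A ++ B ++ B
num % A ++ B ++ B ++ B
num % B ++ B ++ B ++ B
num % C ++ B ++ B ++ B
num % num ++ B ++ B ++ B
num % num ++ C ++ B ++ B
num % num ++ num ++ B ++ B
num % num ++ num ++ C ++ B
num % num ++ num ++ num ++ B
num % num ++ num ++ num ++ C
num % num ++ num ++ num ++ num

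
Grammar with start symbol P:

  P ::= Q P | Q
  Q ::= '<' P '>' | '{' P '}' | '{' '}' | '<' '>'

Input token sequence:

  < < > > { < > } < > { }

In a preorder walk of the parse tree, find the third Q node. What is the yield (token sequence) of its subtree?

[P [Q < [P [Q < >]] >] [P [Q { [P [Q < >]] }] [P [Q < >] [P [Q { }]]]]]

{ < > }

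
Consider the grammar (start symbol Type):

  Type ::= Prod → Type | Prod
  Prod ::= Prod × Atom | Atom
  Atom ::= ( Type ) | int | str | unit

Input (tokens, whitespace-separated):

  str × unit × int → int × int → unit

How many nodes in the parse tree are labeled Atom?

[Type [Prod [Prod [Prod [Atom str]] × [Atom unit]] × [Atom int]] → [Type [Prod [Prod [Atom int]] × [Atom int]] → [Type [Prod [Atom unit]]]]]

6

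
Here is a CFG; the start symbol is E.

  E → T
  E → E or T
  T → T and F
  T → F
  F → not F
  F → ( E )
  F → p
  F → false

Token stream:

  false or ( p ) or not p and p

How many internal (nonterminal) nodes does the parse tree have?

15

[E [E [E [T [F false]]] or [T [F ( [E [T [F p]]] )]]] or [T [T [F not [F p]]] and [F p]]]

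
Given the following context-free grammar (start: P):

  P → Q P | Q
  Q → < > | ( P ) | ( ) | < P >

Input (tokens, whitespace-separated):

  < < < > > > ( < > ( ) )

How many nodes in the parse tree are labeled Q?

6

[P [Q < [P [Q < [P [Q < >]] >]] >] [P [Q ( [P [Q < >] [P [Q ( )]]] )]]]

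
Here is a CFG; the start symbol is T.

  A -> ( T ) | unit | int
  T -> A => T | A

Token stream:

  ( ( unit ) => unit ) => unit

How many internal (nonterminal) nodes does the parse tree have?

10

[T [A ( [T [A ( [T [A unit]] )] => [T [A unit]]] )] => [T [A unit]]]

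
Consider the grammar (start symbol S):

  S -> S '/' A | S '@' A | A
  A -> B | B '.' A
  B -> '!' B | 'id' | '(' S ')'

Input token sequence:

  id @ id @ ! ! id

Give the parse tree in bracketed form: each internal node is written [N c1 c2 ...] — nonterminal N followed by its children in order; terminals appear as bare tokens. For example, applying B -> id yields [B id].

[S [S [S [A [B id]]] @ [A [B id]]] @ [A [B ! [B ! [B id]]]]]

S
S @ A
S @ A @ A
A @ A @ A
B @ A @ A
id @ A @ A
id @ B @ A
id @ id @ A
id @ id @ B
id @ id @ ! B
id @ id @ ! ! B
id @ id @ ! ! id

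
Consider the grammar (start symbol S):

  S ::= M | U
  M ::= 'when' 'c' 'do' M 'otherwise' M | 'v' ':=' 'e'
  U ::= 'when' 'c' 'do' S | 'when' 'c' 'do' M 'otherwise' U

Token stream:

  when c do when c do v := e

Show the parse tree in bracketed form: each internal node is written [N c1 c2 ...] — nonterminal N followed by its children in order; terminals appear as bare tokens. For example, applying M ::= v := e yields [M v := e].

[S [U when c do [S [U when c do [S [M v := e]]]]]]

S
U
when c do S
when c do U
when c do when c do S
when c do when c do M
when c do when c do v := e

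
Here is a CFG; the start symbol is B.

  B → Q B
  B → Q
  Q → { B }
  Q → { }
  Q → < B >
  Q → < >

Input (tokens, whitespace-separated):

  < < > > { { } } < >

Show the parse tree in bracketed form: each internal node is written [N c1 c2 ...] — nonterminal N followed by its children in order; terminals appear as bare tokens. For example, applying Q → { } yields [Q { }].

B
Q B
< B > B
< Q > B
< < > > B
< < > > Q B
< < > > { B } B
< < > > { Q } B
< < > > { { } } B
< < > > { { } } Q
< < > > { { } } < >

[B [Q < [B [Q < >]] >] [B [Q { [B [Q { }]] }] [B [Q < >]]]]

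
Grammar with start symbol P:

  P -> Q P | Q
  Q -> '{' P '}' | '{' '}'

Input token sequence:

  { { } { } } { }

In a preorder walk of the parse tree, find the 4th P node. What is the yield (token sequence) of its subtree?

[P [Q { [P [Q { }] [P [Q { }]]] }] [P [Q { }]]]

{ }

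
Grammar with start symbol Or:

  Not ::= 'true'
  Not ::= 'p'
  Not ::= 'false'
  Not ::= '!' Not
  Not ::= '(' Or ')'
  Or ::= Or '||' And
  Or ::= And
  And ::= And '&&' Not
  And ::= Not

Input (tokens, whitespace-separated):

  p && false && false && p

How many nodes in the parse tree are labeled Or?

1

[Or [And [And [And [And [Not p]] && [Not false]] && [Not false]] && [Not p]]]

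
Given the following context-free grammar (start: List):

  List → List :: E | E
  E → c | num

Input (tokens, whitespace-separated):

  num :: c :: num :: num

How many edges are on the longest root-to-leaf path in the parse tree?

5

[List [List [List [List [E num]] :: [E c]] :: [E num]] :: [E num]]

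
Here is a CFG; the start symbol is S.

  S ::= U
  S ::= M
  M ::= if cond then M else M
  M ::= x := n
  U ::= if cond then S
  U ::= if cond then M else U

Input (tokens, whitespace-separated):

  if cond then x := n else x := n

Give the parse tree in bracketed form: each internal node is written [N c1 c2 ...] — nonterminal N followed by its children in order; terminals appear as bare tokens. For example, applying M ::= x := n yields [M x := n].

S
M
if cond then M else M
if cond then x := n else M
if cond then x := n else x := n

[S [M if cond then [M x := n] else [M x := n]]]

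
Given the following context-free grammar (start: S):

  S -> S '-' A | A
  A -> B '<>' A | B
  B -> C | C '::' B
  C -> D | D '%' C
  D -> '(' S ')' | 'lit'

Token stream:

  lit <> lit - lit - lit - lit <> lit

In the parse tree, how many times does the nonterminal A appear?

[S [S [S [S [A [B [C [D lit]]] <> [A [B [C [D lit]]]]]] - [A [B [C [D lit]]]]] - [A [B [C [D lit]]]]] - [A [B [C [D lit]]] <> [A [B [C [D lit]]]]]]

6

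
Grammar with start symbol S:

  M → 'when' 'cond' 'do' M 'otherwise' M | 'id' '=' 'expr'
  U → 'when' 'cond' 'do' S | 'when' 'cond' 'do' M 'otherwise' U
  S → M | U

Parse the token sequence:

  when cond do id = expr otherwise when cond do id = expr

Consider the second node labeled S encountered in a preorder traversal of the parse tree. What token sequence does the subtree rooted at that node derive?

[S [U when cond do [M id = expr] otherwise [U when cond do [S [M id = expr]]]]]

id = expr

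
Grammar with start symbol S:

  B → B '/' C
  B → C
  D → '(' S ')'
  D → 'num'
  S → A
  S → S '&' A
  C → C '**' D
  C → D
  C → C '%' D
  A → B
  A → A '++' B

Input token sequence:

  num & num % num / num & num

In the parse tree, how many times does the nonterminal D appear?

[S [S [S [A [B [C [D num]]]]] & [A [B [B [C [C [D num]] % [D num]]] / [C [D num]]]]] & [A [B [C [D num]]]]]

5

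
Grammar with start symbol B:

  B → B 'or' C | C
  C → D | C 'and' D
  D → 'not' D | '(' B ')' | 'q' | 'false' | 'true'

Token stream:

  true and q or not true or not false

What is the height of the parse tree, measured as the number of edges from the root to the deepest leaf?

[B [B [B [C [C [D true]] and [D q]]] or [C [D not [D true]]]] or [C [D not [D false]]]]

6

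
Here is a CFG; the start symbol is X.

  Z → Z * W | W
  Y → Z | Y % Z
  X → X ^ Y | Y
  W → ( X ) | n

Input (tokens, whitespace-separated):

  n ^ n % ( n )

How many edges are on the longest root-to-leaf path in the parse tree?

8

[X [X [Y [Z [W n]]]] ^ [Y [Y [Z [W n]]] % [Z [W ( [X [Y [Z [W n]]]] )]]]]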